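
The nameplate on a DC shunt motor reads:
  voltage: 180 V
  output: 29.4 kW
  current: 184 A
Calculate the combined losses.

P_in = V·I = 180×184 = 33120 W
P_out = 29400 W
Losses = P_in − P_out = 33120 − 29400 = 3720 W

3.72 kW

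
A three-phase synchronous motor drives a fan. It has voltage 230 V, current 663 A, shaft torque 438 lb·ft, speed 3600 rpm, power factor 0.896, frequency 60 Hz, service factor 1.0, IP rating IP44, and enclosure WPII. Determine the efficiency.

94.6 %

τ = 438 lb·ft × 1.356 = 593.9 N·m
ω = 2π × 3600/60 = 377 rad/s; P_out = τω = 593.9 × 377 = 223900 W
P_in = √3·V_L·I_L·cosφ = 1.732 × 230 × 663 × 0.896 = 236645 W
η = P_out / P_in = 223900 / 236645 = 0.946 = 94.6%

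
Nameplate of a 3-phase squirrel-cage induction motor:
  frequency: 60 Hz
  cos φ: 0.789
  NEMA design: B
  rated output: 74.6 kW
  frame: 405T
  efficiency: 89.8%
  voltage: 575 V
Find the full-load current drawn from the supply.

106 A

P_out = 74.6 kW = 74600 W
P_in = P_out / η = 74600 / 0.898 = 83073 W
I_L = P_in / (√3·V_L·cosφ) = 83073 / (1.732 × 575 × 0.789) = 106 A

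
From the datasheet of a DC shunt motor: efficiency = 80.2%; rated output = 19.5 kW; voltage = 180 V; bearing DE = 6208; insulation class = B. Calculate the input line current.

P_out = 19.5 kW = 19500 W
P_in = P_out / η = 19500 / 0.802 = 24314 W
I = P_in / V = 24314 / 180 = 135 A

135 A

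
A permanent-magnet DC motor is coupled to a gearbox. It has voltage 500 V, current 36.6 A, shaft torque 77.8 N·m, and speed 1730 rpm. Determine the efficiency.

77.0 %

ω = 2π × 1730/60 = 181.2 rad/s; P_out = τω = 77.8 × 181.2 = 14097 W
P_in = V·I = 500 × 36.6 = 18300 W
η = P_out / P_in = 14097 / 18300 = 0.770 = 77.0%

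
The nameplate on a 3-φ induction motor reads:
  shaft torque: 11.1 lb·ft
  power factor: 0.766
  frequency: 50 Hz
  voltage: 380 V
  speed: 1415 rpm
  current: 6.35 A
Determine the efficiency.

τ = 11.1 lb·ft × 1.356 = 15.05 N·m
ω = 2π × 1415/60 = 148.2 rad/s; P_out = τω = 15.05 × 148.2 = 2230 W
P_in = √3·V_L·I_L·cosφ = 1.732 × 380 × 6.35 × 0.766 = 3201 W
η = P_out / P_in = 2230 / 3201 = 0.697 = 69.7%

69.7 %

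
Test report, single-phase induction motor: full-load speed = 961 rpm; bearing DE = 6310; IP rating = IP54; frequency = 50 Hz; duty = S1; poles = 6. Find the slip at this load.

3.90 %

n_s = 120f/p = 120×50/6 = 1000 rpm
s = (n_s − n)/n_s = (1000 − 961)/1000 = 0.0390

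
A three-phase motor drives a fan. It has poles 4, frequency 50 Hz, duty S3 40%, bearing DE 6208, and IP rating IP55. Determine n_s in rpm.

n_s = 120f/p = 120×50/4 = 1500 rpm

1500 rpm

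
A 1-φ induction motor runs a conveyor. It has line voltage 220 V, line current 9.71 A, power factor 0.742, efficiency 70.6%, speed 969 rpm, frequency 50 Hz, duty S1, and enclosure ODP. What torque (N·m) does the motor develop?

P_in = V·I·cosφ = 220 × 9.71 × 0.742 = 1585 W
P_out = η·P_in = 0.706 × 1585 = 1119 W
n = 969 rpm
ω = 2π×969/60 = 101.5 rad/s
τ = P_out/ω = 1119/101.5 = 11 N·m

11 N·m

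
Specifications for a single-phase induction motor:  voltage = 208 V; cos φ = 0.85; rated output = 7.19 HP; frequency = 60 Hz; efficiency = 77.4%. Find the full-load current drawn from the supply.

39.2 A

P_out = 7.19 × 746 = 5364 W
P_in = P_out / η = 5364 / 0.774 = 6930 W
I = P_in / (V·cosφ) = 6930 / (208 × 0.85) = 39.2 A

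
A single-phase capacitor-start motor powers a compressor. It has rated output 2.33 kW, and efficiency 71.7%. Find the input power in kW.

3.25 kW

P_out = 2330 W
P_in = P_out/η = 2330/0.717 = 3250 W = 3.25 kW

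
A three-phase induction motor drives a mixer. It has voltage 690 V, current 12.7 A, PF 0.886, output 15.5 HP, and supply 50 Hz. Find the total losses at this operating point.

1.88 kW

P_in = √3·V·I·cosφ = 1.732×690×12.7×0.886 = 13447 W
P_out = 15.5×746 = 11563 W
Losses = P_in − P_out = 13447 − 11563 = 1884 W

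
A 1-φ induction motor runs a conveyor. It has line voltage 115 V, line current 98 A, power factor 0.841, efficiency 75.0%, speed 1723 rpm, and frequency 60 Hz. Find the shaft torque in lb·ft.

P_in = V·I·cosφ = 115 × 98 × 0.841 = 9478 W
P_out = η·P_in = 0.75 × 9478 = 7109 W
n = 1723 rpm
ω = 2π×1723/60 = 180.4 rad/s
τ = P_out/ω = 7109/180.4 = 39.41 N·m
In lb·ft: 39.41/1.356 = 29.1 lb·ft

29.1 lb·ft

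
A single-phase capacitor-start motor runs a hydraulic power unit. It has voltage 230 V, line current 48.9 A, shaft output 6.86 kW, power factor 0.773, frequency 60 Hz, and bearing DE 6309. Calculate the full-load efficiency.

P_out = 6.86 kW = 6860 W
P_in = V·I·cosφ = 230 × 48.9 × 0.773 = 8694 W
η = P_out / P_in = 6860 / 8694 = 0.789 = 78.9%

78.9 %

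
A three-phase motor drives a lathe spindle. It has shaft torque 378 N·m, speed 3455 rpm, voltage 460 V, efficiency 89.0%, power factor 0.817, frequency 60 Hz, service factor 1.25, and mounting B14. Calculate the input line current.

236 A

ω = 2π×3455/60 = 361.8 rad/s; P_out = τω = 378 × 361.8 = 136760 W
P_in = P_out / η = 136760 / 0.890 = 153663 W
I_L = P_in / (√3·V_L·cosφ) = 153663 / (1.732 × 460 × 0.817) = 236 A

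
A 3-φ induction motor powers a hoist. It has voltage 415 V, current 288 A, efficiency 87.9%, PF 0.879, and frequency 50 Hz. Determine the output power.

P_in = √3·V·I·cosφ = 1.732 × 415 × 288 × 0.879 = 181961 W
P_out = η·P_in = 0.879 × 181961 = 159944 W

160 kW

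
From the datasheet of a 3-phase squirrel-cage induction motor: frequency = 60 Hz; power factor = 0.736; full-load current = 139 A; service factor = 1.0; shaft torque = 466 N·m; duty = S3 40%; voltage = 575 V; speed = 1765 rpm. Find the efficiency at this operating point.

84.5 %

ω = 2π × 1765/60 = 184.8 rad/s; P_out = τω = 466 × 184.8 = 86117 W
P_in = √3·V_L·I_L·cosφ = 1.732 × 575 × 139 × 0.736 = 101885 W
η = P_out / P_in = 86117 / 101885 = 0.845 = 84.5%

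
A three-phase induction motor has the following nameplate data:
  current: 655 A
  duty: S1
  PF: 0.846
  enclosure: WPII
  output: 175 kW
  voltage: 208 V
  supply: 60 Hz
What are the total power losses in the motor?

24600 W

P_in = √3·V·I·cosφ = 1.732×208×655×0.846 = 199629 W
P_out = 175000 W
Losses = P_in − P_out = 199629 − 175000 = 24629 W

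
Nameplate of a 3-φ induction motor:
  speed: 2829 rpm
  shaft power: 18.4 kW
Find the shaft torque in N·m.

62.1 N·m

ω = 2π × 2829/60 = 296.3 rad/s
τ = P/ω = 18400/296.3 = 62.1 N·m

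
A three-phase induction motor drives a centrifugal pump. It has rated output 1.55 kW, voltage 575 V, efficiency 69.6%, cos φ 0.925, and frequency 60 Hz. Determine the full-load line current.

2.42 A

P_out = 1.55 kW = 1550 W
P_in = P_out / η = 1550 / 0.696 = 2227 W
I_L = P_in / (√3·V_L·cosφ) = 2227 / (1.732 × 575 × 0.925) = 2.42 A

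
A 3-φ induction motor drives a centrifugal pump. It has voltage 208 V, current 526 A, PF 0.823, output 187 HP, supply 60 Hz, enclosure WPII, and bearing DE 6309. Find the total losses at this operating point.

P_in = √3·V·I·cosφ = 1.732×208×526×0.823 = 155954 W
P_out = 187×746 = 139502 W
Losses = P_in − P_out = 155954 − 139502 = 16452 W

16500 W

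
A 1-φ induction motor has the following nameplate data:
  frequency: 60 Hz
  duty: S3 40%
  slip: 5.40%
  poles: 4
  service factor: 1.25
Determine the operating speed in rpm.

n_s = 120f/p = 120×60/4 = 1800 rpm
n = n_s(1 − s) = 1800 × (1 − 0.054) = 1703 rpm

1703 rpm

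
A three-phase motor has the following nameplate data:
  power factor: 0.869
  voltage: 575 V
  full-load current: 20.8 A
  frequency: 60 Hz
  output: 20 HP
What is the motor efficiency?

82.9 %

P_out = 20 × 746 = 14920 W
P_in = √3·V_L·I_L·cosφ = 1.732 × 575 × 20.8 × 0.869 = 18001 W
η = P_out / P_in = 14920 / 18001 = 0.829 = 82.9%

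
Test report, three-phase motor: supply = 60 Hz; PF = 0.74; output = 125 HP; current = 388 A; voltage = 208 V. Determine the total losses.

10.2 kW

P_in = √3·V·I·cosφ = 1.732×208×388×0.74 = 103437 W
P_out = 125×746 = 93250 W
Losses = P_in − P_out = 103437 − 93250 = 10187 W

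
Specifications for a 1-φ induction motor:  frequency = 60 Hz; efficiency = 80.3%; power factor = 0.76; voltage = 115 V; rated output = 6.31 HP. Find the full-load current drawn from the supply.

67.1 A

P_out = 6.31 × 746 = 4707 W
P_in = P_out / η = 4707 / 0.803 = 5862 W
I = P_in / (V·cosφ) = 5862 / (115 × 0.76) = 67.1 A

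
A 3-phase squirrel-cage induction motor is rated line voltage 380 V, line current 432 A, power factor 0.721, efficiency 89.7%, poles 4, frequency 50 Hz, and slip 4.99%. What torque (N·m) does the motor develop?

1230 N·m

P_in = √3·V·I·cosφ = 1.732 × 380 × 432 × 0.721 = 204998 W
P_out = η·P_in = 0.897 × 204998 = 183883 W
n_s = 120×50/4 = 1500 rpm; n = 1500×(1−0.0499) = 1425 rpm
ω = 2π×1425/60 = 149.2 rad/s
τ = P_out/ω = 183883/149.2 = 1230 N·m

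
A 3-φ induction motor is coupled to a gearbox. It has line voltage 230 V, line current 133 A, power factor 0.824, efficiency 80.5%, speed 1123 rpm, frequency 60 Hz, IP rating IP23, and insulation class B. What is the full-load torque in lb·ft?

220 lb·ft

P_in = √3·V·I·cosφ = 1.732 × 230 × 133 × 0.824 = 43657 W
P_out = η·P_in = 0.805 × 43657 = 35144 W
n = 1123 rpm
ω = 2π×1123/60 = 117.6 rad/s
τ = P_out/ω = 35144/117.6 = 298.8 N·m
In lb·ft: 298.8/1.356 = 220 lb·ft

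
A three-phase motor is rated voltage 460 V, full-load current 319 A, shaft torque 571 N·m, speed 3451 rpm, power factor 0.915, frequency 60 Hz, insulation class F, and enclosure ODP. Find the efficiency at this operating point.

88.7 %

ω = 2π × 3451/60 = 361.4 rad/s; P_out = τω = 571 × 361.4 = 206359 W
P_in = √3·V_L·I_L·cosφ = 1.732 × 460 × 319 × 0.915 = 232551 W
η = P_out / P_in = 206359 / 232551 = 0.887 = 88.7%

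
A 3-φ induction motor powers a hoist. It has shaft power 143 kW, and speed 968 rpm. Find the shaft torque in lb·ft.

1040 lb·ft

ω = 2π × 968/60 = 101.4 rad/s
τ = P/ω = 143000/101.4 = 1410 N·m
In lb·ft: 1410/1.356 = 1040 lb·ft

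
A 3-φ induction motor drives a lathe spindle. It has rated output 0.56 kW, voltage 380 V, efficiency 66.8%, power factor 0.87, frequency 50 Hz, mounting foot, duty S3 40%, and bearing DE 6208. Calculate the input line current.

P_out = 0.56 kW = 560 W
P_in = P_out / η = 560 / 0.668 = 838 W
I_L = P_in / (√3·V_L·cosφ) = 838 / (1.732 × 380 × 0.87) = 1.46 A

1.46 A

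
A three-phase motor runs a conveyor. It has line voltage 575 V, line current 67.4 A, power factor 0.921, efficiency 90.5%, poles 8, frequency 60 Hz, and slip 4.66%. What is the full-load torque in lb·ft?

P_in = √3·V·I·cosφ = 1.732 × 575 × 67.4 × 0.921 = 61821 W
P_out = η·P_in = 0.905 × 61821 = 55948 W
n_s = 120×60/8 = 900 rpm; n = 900×(1−0.0466) = 858 rpm
ω = 2π×858/60 = 89.85 rad/s
τ = P_out/ω = 55948/89.85 = 622.7 N·m
In lb·ft: 622.7/1.356 = 459 lb·ft

459 lb·ft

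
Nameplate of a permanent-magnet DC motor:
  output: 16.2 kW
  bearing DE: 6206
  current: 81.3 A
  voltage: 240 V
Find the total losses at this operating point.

3310 W

P_in = V·I = 240×81.3 = 19512 W
P_out = 16200 W
Losses = P_in − P_out = 19512 − 16200 = 3312 W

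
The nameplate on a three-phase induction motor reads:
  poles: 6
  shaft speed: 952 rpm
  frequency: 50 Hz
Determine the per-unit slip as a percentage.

n_s = 120f/p = 120×50/6 = 1000 rpm
s = (n_s − n)/n_s = (1000 − 952)/1000 = 0.0480

4.8 %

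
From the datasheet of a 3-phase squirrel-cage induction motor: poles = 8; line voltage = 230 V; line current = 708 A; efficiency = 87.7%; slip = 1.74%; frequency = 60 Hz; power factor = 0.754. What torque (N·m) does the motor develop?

2010 N·m

P_in = √3·V·I·cosφ = 1.732 × 230 × 708 × 0.754 = 212657 W
P_out = η·P_in = 0.877 × 212657 = 186500 W
n_s = 120×60/8 = 900 rpm; n = 900×(1−0.0174) = 884 rpm
ω = 2π×884/60 = 92.57 rad/s
τ = P_out/ω = 186500/92.57 = 2010 N·m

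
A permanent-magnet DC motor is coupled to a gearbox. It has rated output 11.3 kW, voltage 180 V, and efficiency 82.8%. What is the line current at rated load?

75.8 A

P_out = 11.3 kW = 11300 W
P_in = P_out / η = 11300 / 0.828 = 13647 W
I = P_in / V = 13647 / 180 = 75.8 A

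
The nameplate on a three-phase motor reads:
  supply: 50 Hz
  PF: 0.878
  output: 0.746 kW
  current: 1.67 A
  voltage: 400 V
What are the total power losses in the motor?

270 W

P_in = √3·V·I·cosφ = 1.732×400×1.67×0.878 = 1016 W
P_out = 746 W
Losses = P_in − P_out = 1016 − 746 = 270 W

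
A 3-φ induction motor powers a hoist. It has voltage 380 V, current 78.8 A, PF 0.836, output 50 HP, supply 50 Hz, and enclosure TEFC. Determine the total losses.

P_in = √3·V·I·cosφ = 1.732×380×78.8×0.836 = 43357 W
P_out = 50×746 = 37300 W
Losses = P_in − P_out = 43357 − 37300 = 6057 W

6060 W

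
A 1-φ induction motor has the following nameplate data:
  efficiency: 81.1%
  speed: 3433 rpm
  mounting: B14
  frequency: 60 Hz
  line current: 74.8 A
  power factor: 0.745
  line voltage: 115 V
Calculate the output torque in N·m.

P_in = V·I·cosφ = 115 × 74.8 × 0.745 = 6408 W
P_out = η·P_in = 0.811 × 6408 = 5197 W
n = 3433 rpm
ω = 2π×3433/60 = 359.5 rad/s
τ = P_out/ω = 5197/359.5 = 14.5 N·m

14.5 N·m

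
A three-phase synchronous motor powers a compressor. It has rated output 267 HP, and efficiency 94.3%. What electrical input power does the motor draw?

211 kW

P_out = 267 × 746 = 199182 W
P_in = P_out/η = 199182/0.943 = 211222 W = 211 kW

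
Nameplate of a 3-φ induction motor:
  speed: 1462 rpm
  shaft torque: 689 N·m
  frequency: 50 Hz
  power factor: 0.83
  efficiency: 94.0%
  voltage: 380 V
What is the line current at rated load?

205 A

ω = 2π×1462/60 = 153.1 rad/s; P_out = τω = 689 × 153.1 = 105486 W
P_in = P_out / η = 105486 / 0.940 = 112219 W
I_L = P_in / (√3·V_L·cosφ) = 112219 / (1.732 × 380 × 0.83) = 205 A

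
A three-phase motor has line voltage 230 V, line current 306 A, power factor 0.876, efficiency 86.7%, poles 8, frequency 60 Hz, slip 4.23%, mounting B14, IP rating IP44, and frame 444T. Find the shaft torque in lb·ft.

757 lb·ft

P_in = √3·V·I·cosφ = 1.732 × 230 × 306 × 0.876 = 106783 W
P_out = η·P_in = 0.867 × 106783 = 92581 W
n_s = 120×60/8 = 900 rpm; n = 900×(1−0.0423) = 862 rpm
ω = 2π×862/60 = 90.27 rad/s
τ = P_out/ω = 92581/90.27 = 1026 N·m
In lb·ft: 1026/1.356 = 757 lb·ft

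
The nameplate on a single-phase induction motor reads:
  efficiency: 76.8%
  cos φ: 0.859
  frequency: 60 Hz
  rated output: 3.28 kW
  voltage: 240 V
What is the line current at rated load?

20.7 A

P_out = 3.28 kW = 3280 W
P_in = P_out / η = 3280 / 0.768 = 4271 W
I = P_in / (V·cosφ) = 4271 / (240 × 0.859) = 20.7 A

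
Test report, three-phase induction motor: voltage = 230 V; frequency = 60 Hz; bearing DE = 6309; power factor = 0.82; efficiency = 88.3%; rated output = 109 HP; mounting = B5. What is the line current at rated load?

282 A

P_out = 109 × 746 = 81314 W
P_in = P_out / η = 81314 / 0.883 = 92088 W
I_L = P_in / (√3·V_L·cosφ) = 92088 / (1.732 × 230 × 0.82) = 282 A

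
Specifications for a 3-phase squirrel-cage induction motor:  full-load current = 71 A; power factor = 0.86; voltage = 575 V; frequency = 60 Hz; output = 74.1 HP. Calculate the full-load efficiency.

P_out = 74.1 × 746 = 55279 W
P_in = √3·V_L·I_L·cosφ = 1.732 × 575 × 71 × 0.86 = 60810 W
η = P_out / P_in = 55279 / 60810 = 0.909 = 90.9%

90.9 %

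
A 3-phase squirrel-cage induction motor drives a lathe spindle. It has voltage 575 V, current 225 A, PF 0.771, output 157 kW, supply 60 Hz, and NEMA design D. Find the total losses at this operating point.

15.8 kW

P_in = √3·V·I·cosφ = 1.732×575×225×0.771 = 172764 W
P_out = 157000 W
Losses = P_in − P_out = 172764 − 157000 = 15764 W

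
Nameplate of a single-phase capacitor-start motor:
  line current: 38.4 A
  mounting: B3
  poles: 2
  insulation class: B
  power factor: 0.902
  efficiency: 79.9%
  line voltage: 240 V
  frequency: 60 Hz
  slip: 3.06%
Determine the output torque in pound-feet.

13.4 lb·ft

P_in = V·I·cosφ = 240 × 38.4 × 0.902 = 8313 W
P_out = η·P_in = 0.799 × 8313 = 6642 W
n_s = 120×60/2 = 3600 rpm; n = 3600×(1−0.0306) = 3490 rpm
ω = 2π×3490/60 = 365.5 rad/s
τ = P_out/ω = 6642/365.5 = 18.17 N·m
In lb·ft: 18.17/1.356 = 13.4 lb·ft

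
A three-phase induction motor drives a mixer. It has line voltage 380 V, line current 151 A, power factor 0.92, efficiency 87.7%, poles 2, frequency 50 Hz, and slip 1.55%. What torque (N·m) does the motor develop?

259 N·m

P_in = √3·V·I·cosφ = 1.732 × 380 × 151 × 0.92 = 91432 W
P_out = η·P_in = 0.877 × 91432 = 80186 W
n_s = 120×50/2 = 3000 rpm; n = 3000×(1−0.0155) = 2954 rpm
ω = 2π×2954/60 = 309.3 rad/s
τ = P_out/ω = 80186/309.3 = 259 N·m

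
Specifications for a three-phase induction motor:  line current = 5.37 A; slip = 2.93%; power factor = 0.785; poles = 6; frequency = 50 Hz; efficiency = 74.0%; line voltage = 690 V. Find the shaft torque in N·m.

P_in = √3·V·I·cosφ = 1.732 × 690 × 5.37 × 0.785 = 5038 W
P_out = η·P_in = 0.74 × 5038 = 3728 W
n_s = 120×50/6 = 1000 rpm; n = 1000×(1−0.0293) = 971 rpm
ω = 2π×971/60 = 101.7 rad/s
τ = P_out/ω = 3728/101.7 = 36.7 N·m

36.7 N·m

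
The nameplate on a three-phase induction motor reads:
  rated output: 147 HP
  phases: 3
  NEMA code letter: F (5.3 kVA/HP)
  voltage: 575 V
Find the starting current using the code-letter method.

S_LR = 5.3 × 147 = 779.1 kVA
I_LR = S_LR/(√3·V_L) = 779100/(1.732×575) = 782 A

782 A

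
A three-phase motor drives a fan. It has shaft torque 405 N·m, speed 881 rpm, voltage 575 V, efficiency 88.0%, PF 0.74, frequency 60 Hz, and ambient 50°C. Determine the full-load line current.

57.6 A

ω = 2π×881/60 = 92.26 rad/s; P_out = τω = 405 × 92.26 = 37365 W
P_in = P_out / η = 37365 / 0.880 = 42460 W
I_L = P_in / (√3·V_L·cosφ) = 42460 / (1.732 × 575 × 0.74) = 57.6 A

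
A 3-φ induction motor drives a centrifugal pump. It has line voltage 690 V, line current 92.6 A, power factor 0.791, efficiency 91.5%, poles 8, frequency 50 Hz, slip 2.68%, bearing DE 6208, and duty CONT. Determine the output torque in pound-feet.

P_in = √3·V·I·cosφ = 1.732 × 690 × 92.6 × 0.791 = 87536 W
P_out = η·P_in = 0.915 × 87536 = 80095 W
n_s = 120×50/8 = 750 rpm; n = 750×(1−0.0268) = 730 rpm
ω = 2π×730/60 = 76.45 rad/s
τ = P_out/ω = 80095/76.45 = 1048 N·m
In lb·ft: 1048/1.356 = 773 lb·ft

773 lb·ft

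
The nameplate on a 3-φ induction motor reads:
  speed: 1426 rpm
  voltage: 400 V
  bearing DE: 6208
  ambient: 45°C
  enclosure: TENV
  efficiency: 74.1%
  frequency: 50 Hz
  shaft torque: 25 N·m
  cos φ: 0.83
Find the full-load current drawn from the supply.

8.76 A

ω = 2π×1426/60 = 149.3 rad/s; P_out = τω = 25 × 149.3 = 3733 W
P_in = P_out / η = 3733 / 0.741 = 5038 W
I_L = P_in / (√3·V_L·cosφ) = 5038 / (1.732 × 400 × 0.83) = 8.76 A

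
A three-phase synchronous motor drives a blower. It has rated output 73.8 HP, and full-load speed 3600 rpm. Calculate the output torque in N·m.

P_out = 73.8 × 746 = 55055 W
ω = 2π × 3600/60 = 377 rad/s
τ = P_out/ω = 55055/377 = 146 N·m

146 N·m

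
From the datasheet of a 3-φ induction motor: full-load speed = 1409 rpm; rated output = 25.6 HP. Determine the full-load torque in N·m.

P_out = 25.6 × 746 = 19098 W
ω = 2π × 1409/60 = 147.6 rad/s
τ = P_out/ω = 19098/147.6 = 129 N·m

129 N·m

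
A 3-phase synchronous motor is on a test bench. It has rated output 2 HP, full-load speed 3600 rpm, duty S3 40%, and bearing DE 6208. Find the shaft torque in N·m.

P_out = 2 × 746 = 1492 W
ω = 2π × 3600/60 = 377 rad/s
τ = P_out/ω = 1492/377 = 3.96 N·m

3.96 N·m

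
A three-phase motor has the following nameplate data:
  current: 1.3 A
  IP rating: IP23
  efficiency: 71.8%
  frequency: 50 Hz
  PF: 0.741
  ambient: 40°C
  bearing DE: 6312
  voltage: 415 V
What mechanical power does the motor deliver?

P_in = √3·V·I·cosφ = 1.732 × 415 × 1.3 × 0.741 = 692 W
P_out = η·P_in = 0.718 × 692 = 497 W

0.497 kW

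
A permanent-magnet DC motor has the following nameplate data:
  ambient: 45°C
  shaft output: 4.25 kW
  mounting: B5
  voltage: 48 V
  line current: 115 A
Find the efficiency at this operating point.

P_out = 4.25 kW = 4250 W
P_in = V·I = 48 × 115 = 5520 W
η = P_out / P_in = 4250 / 5520 = 0.770 = 77.0%

77.0 %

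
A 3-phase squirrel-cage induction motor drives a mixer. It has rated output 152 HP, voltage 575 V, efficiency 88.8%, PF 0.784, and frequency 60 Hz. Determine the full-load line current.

164 A

P_out = 152 × 746 = 113392 W
P_in = P_out / η = 113392 / 0.888 = 127694 W
I_L = P_in / (√3·V_L·cosφ) = 127694 / (1.732 × 575 × 0.784) = 164 A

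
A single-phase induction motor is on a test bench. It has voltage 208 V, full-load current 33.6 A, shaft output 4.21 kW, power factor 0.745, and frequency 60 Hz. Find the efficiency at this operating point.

80.9 %

P_out = 4.21 kW = 4210 W
P_in = V·I·cosφ = 208 × 33.6 × 0.745 = 5207 W
η = P_out / P_in = 4210 / 5207 = 0.809 = 80.9%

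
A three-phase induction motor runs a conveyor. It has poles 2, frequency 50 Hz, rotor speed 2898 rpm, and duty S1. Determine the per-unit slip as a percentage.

n_s = 120f/p = 120×50/2 = 3000 rpm
s = (n_s − n)/n_s = (3000 − 2898)/3000 = 0.0340

3.4 %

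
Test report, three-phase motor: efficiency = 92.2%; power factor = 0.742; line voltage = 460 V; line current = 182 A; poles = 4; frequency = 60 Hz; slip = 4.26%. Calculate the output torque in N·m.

P_in = √3·V·I·cosφ = 1.732 × 460 × 182 × 0.742 = 107592 W
P_out = η·P_in = 0.922 × 107592 = 99200 W
n_s = 120×60/4 = 1800 rpm; n = 1800×(1−0.0426) = 1723 rpm
ω = 2π×1723/60 = 180.4 rad/s
τ = P_out/ω = 99200/180.4 = 550 N·m

550 N·m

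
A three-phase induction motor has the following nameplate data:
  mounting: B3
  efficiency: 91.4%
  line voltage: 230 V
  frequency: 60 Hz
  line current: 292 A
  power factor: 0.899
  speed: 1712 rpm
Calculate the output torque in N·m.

533 N·m

P_in = √3·V·I·cosφ = 1.732 × 230 × 292 × 0.899 = 104573 W
P_out = η·P_in = 0.914 × 104573 = 95580 W
n = 1712 rpm
ω = 2π×1712/60 = 179.3 rad/s
τ = P_out/ω = 95580/179.3 = 533 N·m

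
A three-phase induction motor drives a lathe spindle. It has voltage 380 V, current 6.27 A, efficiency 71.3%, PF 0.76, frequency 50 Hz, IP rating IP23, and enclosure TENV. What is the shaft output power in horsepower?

3 HP

P_in = √3·V·I·cosφ = 1.732 × 380 × 6.27 × 0.76 = 3136 W
P_out = η·P_in = 0.713 × 3136 = 2236 W
= 2236/746 = 3 HP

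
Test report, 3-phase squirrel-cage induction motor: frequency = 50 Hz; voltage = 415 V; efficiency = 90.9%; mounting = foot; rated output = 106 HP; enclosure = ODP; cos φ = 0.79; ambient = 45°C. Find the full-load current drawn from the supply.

153 A

P_out = 106 × 746 = 79076 W
P_in = P_out / η = 79076 / 0.909 = 86992 W
I_L = P_in / (√3·V_L·cosφ) = 86992 / (1.732 × 415 × 0.79) = 153 A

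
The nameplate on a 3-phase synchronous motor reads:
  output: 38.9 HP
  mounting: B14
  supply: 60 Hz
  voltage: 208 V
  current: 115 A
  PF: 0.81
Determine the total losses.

P_in = √3·V·I·cosφ = 1.732×208×115×0.81 = 33558 W
P_out = 38.9×746 = 29019 W
Losses = P_in − P_out = 33558 − 29019 = 4539 W

4540 W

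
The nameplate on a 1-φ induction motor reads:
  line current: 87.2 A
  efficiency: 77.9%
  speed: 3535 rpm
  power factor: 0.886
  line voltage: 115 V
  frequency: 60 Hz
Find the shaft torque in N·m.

18.7 N·m

P_in = V·I·cosφ = 115 × 87.2 × 0.886 = 8885 W
P_out = η·P_in = 0.779 × 8885 = 6921 W
n = 3535 rpm
ω = 2π×3535/60 = 370.2 rad/s
τ = P_out/ω = 6921/370.2 = 18.7 N·m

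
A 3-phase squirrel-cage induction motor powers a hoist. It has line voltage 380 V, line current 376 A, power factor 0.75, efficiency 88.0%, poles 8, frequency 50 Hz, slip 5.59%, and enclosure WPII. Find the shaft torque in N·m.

P_in = √3·V·I·cosφ = 1.732 × 380 × 376 × 0.75 = 185601 W
P_out = η·P_in = 0.88 × 185601 = 163329 W
n_s = 120×50/8 = 750 rpm; n = 750×(1−0.0559) = 708 rpm
ω = 2π×708/60 = 74.14 rad/s
τ = P_out/ω = 163329/74.14 = 2200 N·m

2200 N·m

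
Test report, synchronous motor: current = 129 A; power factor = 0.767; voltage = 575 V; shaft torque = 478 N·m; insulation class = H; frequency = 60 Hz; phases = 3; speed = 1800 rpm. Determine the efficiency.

91.4 %

ω = 2π × 1800/60 = 188.5 rad/s; P_out = τω = 478 × 188.5 = 90103 W
P_in = √3·V_L·I_L·cosφ = 1.732 × 575 × 129 × 0.767 = 98537 W
η = P_out / P_in = 90103 / 98537 = 0.914 = 91.4%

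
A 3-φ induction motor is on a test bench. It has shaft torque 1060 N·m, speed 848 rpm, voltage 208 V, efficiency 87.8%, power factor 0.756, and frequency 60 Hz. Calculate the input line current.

ω = 2π×848/60 = 88.8 rad/s; P_out = τω = 1060 × 88.8 = 94128 W
P_in = P_out / η = 94128 / 0.878 = 107207 W
I_L = P_in / (√3·V_L·cosφ) = 107207 / (1.732 × 208 × 0.756) = 394 A

394 A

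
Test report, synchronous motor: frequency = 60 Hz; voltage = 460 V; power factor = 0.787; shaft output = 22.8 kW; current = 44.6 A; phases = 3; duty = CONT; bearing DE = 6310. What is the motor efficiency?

P_out = 22.8 kW = 22800 W
P_in = √3·V_L·I_L·cosφ = 1.732 × 460 × 44.6 × 0.787 = 27965 W
η = P_out / P_in = 22800 / 27965 = 0.815 = 81.5%

81.5 %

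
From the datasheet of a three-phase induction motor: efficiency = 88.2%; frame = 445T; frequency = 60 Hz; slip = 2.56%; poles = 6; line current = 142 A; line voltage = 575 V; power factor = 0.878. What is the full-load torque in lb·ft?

660 lb·ft

P_in = √3·V·I·cosφ = 1.732 × 575 × 142 × 0.878 = 124165 W
P_out = η·P_in = 0.882 × 124165 = 109514 W
n_s = 120×60/6 = 1200 rpm; n = 1200×(1−0.0256) = 1169 rpm
ω = 2π×1169/60 = 122.4 rad/s
τ = P_out/ω = 109514/122.4 = 894.7 N·m
In lb·ft: 894.7/1.356 = 660 lb·ft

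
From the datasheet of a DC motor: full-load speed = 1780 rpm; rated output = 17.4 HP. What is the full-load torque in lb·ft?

P_out = 17.4 × 746 = 12980 W
ω = 2π × 1780/60 = 186.4 rad/s
τ = P_out/ω = 12980/186.4 = 69.64 N·m
In lb·ft: 69.64/1.356 = 51.4 lb·ft

51.4 lb·ft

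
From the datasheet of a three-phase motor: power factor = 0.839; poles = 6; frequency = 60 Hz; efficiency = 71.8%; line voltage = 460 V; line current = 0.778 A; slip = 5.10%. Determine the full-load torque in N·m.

P_in = √3·V·I·cosφ = 1.732 × 460 × 0.778 × 0.839 = 520 W
P_out = η·P_in = 0.718 × 520 = 373 W
n_s = 120×60/6 = 1200 rpm; n = 1200×(1−0.051) = 1139 rpm
ω = 2π×1139/60 = 119.3 rad/s
τ = P_out/ω = 373/119.3 = 3.13 N·m

3.13 N·m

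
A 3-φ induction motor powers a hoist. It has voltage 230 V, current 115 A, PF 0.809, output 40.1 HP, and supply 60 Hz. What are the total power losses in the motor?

7.15 kW

P_in = √3·V·I·cosφ = 1.732×230×115×0.809 = 37061 W
P_out = 40.1×746 = 29915 W
Losses = P_in − P_out = 37061 − 29915 = 7146 W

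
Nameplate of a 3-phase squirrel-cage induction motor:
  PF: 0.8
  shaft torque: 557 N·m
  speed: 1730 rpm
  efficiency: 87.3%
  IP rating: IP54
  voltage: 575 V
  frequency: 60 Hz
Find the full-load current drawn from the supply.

ω = 2π×1730/60 = 181.2 rad/s; P_out = τω = 557 × 181.2 = 100928 W
P_in = P_out / η = 100928 / 0.873 = 115611 W
I_L = P_in / (√3·V_L·cosφ) = 115611 / (1.732 × 575 × 0.8) = 145 A

145 A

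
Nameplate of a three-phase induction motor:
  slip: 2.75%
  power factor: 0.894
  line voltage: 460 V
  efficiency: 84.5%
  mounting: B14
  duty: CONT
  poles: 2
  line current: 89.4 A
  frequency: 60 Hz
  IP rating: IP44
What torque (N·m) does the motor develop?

147 N·m

P_in = √3·V·I·cosφ = 1.732 × 460 × 89.4 × 0.894 = 63677 W
P_out = η·P_in = 0.845 × 63677 = 53807 W
n_s = 120×60/2 = 3600 rpm; n = 3600×(1−0.0275) = 3501 rpm
ω = 2π×3501/60 = 366.6 rad/s
τ = P_out/ω = 53807/366.6 = 147 N·m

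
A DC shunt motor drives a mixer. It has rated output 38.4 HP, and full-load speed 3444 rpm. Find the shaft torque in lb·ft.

P_out = 38.4 × 746 = 28646 W
ω = 2π × 3444/60 = 360.7 rad/s
τ = P_out/ω = 28646/360.7 = 79.42 N·m
In lb·ft: 79.42/1.356 = 58.6 lb·ft

58.6 lb·ft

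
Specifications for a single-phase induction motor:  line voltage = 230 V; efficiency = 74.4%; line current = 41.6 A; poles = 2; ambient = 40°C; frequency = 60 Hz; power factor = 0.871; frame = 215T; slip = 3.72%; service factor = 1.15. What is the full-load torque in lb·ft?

12.6 lb·ft

P_in = V·I·cosφ = 230 × 41.6 × 0.871 = 8334 W
P_out = η·P_in = 0.744 × 8334 = 6200 W
n_s = 120×60/2 = 3600 rpm; n = 3600×(1−0.0372) = 3466 rpm
ω = 2π×3466/60 = 363 rad/s
τ = P_out/ω = 6200/363 = 17.08 N·m
In lb·ft: 17.08/1.356 = 12.6 lb·ft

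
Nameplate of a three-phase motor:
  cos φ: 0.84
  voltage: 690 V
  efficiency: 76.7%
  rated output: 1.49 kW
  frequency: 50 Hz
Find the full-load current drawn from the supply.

1.94 A

P_out = 1.49 kW = 1490 W
P_in = P_out / η = 1490 / 0.767 = 1943 W
I_L = P_in / (√3·V_L·cosφ) = 1943 / (1.732 × 690 × 0.84) = 1.94 A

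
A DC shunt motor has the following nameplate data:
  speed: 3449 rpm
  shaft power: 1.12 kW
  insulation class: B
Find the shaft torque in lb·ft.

2.29 lb·ft

ω = 2π × 3449/60 = 361.2 rad/s
τ = P/ω = 1120/361.2 = 3.101 N·m
In lb·ft: 3.101/1.356 = 2.29 lb·ft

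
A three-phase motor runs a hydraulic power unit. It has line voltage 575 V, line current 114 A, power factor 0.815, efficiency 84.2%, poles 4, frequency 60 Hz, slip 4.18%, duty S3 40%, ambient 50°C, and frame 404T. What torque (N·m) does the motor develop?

431 N·m

P_in = √3·V·I·cosφ = 1.732 × 575 × 114 × 0.815 = 92529 W
P_out = η·P_in = 0.842 × 92529 = 77909 W
n_s = 120×60/4 = 1800 rpm; n = 1800×(1−0.0418) = 1725 rpm
ω = 2π×1725/60 = 180.6 rad/s
τ = P_out/ω = 77909/180.6 = 431 N·m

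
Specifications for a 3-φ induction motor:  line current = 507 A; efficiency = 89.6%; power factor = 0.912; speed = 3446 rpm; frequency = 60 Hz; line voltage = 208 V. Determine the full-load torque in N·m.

P_in = √3·V·I·cosφ = 1.732 × 208 × 507 × 0.912 = 166577 W
P_out = η·P_in = 0.896 × 166577 = 149253 W
n = 3446 rpm
ω = 2π×3446/60 = 360.9 rad/s
τ = P_out/ω = 149253/360.9 = 414 N·m

414 N·m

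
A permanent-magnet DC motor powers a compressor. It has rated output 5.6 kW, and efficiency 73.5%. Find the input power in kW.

P_out = 5600 W
P_in = P_out/η = 5600/0.735 = 7619 W = 7.62 kW

7.62 kW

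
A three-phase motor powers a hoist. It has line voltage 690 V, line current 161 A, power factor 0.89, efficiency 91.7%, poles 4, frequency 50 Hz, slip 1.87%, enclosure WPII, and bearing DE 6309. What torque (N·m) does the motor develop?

P_in = √3·V·I·cosφ = 1.732 × 690 × 161 × 0.89 = 171243 W
P_out = η·P_in = 0.917 × 171243 = 157030 W
n_s = 120×50/4 = 1500 rpm; n = 1500×(1−0.0187) = 1472 rpm
ω = 2π×1472/60 = 154.1 rad/s
τ = P_out/ω = 157030/154.1 = 1020 N·m

1020 N·m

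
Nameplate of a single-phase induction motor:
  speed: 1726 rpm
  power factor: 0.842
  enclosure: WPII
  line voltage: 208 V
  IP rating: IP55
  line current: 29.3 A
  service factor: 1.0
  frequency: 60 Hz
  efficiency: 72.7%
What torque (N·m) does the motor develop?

20.6 N·m

P_in = V·I·cosφ = 208 × 29.3 × 0.842 = 5131 W
P_out = η·P_in = 0.727 × 5131 = 3730 W
n = 1726 rpm
ω = 2π×1726/60 = 180.7 rad/s
τ = P_out/ω = 3730/180.7 = 20.6 N·m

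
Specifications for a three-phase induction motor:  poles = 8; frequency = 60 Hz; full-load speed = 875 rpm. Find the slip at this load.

n_s = 120f/p = 120×60/8 = 900 rpm
s = (n_s − n)/n_s = (900 − 875)/900 = 0.0278

2.78 %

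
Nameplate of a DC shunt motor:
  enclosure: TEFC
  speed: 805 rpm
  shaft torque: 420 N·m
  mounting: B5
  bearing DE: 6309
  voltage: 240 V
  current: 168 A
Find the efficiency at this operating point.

ω = 2π × 805/60 = 84.3 rad/s; P_out = τω = 420 × 84.3 = 35406 W
P_in = V·I = 240 × 168 = 40320 W
η = P_out / P_in = 35406 / 40320 = 0.878 = 87.8%

87.8 %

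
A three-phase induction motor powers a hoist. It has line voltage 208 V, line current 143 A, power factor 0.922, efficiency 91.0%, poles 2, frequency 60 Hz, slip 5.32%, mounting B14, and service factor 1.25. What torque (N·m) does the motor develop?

121 N·m

P_in = √3·V·I·cosφ = 1.732 × 208 × 143 × 0.922 = 47498 W
P_out = η·P_in = 0.91 × 47498 = 43223 W
n_s = 120×60/2 = 3600 rpm; n = 3600×(1−0.0532) = 3408 rpm
ω = 2π×3408/60 = 356.9 rad/s
τ = P_out/ω = 43223/356.9 = 121 N·m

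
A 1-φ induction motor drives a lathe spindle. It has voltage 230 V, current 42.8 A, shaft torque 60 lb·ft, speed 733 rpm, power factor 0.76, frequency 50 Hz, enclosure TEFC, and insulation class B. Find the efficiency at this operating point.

τ = 60 lb·ft × 1.356 = 81.36 N·m
ω = 2π × 733/60 = 76.76 rad/s; P_out = τω = 81.36 × 76.76 = 6245 W
P_in = V·I·cosφ = 230 × 42.8 × 0.76 = 7481 W
η = P_out / P_in = 6245 / 7481 = 0.835 = 83.5%

83.5 %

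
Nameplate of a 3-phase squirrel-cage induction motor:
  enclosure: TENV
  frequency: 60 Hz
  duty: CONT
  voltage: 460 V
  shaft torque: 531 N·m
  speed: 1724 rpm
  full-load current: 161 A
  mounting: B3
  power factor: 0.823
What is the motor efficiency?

ω = 2π × 1724/60 = 180.5 rad/s; P_out = τω = 531 × 180.5 = 95846 W
P_in = √3·V_L·I_L·cosφ = 1.732 × 460 × 161 × 0.823 = 105568 W
η = P_out / P_in = 95846 / 105568 = 0.908 = 90.8%

90.8 %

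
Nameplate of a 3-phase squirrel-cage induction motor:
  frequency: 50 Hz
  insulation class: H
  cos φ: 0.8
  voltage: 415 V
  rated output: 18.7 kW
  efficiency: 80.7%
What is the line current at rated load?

40.3 A

P_out = 18.7 kW = 18700 W
P_in = P_out / η = 18700 / 0.807 = 23172 W
I_L = P_in / (√3·V_L·cosφ) = 23172 / (1.732 × 415 × 0.8) = 40.3 A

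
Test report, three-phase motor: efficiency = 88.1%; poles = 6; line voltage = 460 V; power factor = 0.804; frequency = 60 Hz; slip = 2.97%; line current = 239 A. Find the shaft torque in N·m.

1110 N·m

P_in = √3·V·I·cosφ = 1.732 × 460 × 239 × 0.804 = 153095 W
P_out = η·P_in = 0.881 × 153095 = 134877 W
n_s = 120×60/6 = 1200 rpm; n = 1200×(1−0.0297) = 1164 rpm
ω = 2π×1164/60 = 121.9 rad/s
τ = P_out/ω = 134877/121.9 = 1110 N·m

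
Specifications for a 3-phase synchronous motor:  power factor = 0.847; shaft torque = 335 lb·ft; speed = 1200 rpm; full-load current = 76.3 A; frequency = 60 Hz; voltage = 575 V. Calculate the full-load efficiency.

88.7 %

τ = 335 lb·ft × 1.356 = 454.3 N·m
ω = 2π × 1200/60 = 125.7 rad/s; P_out = τω = 454.3 × 125.7 = 57106 W
P_in = √3·V_L·I_L·cosφ = 1.732 × 575 × 76.3 × 0.847 = 64361 W
η = P_out / P_in = 57106 / 64361 = 0.887 = 88.7%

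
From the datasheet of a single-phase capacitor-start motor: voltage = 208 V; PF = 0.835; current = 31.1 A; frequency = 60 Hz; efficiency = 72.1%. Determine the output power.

P_in = V·I·cosφ = 208 × 31.1 × 0.835 = 5401 W
P_out = η·P_in = 0.721 × 5401 = 3894 W

3.89 kW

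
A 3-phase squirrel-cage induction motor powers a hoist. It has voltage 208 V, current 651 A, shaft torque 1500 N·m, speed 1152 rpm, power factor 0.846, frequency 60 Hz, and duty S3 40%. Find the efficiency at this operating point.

ω = 2π × 1152/60 = 120.6 rad/s; P_out = τω = 1500 × 120.6 = 180900 W
P_in = √3·V_L·I_L·cosφ = 1.732 × 208 × 651 × 0.846 = 198410 W
η = P_out / P_in = 180900 / 198410 = 0.912 = 91.2%

91.2 %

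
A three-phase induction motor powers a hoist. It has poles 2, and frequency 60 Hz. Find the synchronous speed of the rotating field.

3600 rpm

n_s = 120f/p = 120×60/2 = 3600 rpm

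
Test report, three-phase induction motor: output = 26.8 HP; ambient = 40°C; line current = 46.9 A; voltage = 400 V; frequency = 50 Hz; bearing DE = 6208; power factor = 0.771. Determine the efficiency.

P_out = 26.8 × 746 = 19993 W
P_in = √3·V_L·I_L·cosφ = 1.732 × 400 × 46.9 × 0.771 = 25052 W
η = P_out / P_in = 19993 / 25052 = 0.798 = 79.8%

79.8 %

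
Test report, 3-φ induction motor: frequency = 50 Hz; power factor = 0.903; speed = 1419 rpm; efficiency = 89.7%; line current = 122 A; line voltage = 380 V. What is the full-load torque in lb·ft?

323 lb·ft

P_in = √3·V·I·cosφ = 1.732 × 380 × 122 × 0.903 = 72507 W
P_out = η·P_in = 0.897 × 72507 = 65039 W
n = 1419 rpm
ω = 2π×1419/60 = 148.6 rad/s
τ = P_out/ω = 65039/148.6 = 437.7 N·m
In lb·ft: 437.7/1.356 = 323 lb·ft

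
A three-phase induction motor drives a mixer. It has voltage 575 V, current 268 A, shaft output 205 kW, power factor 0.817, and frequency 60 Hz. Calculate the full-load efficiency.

94.0 %

P_out = 205 kW = 205000 W
P_in = √3·V_L·I_L·cosφ = 1.732 × 575 × 268 × 0.817 = 218058 W
η = P_out / P_in = 205000 / 218058 = 0.940 = 94.0%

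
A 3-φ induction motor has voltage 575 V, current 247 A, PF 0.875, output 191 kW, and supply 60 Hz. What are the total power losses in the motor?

P_in = √3·V·I·cosφ = 1.732×575×247×0.875 = 215239 W
P_out = 191000 W
Losses = P_in − P_out = 215239 − 191000 = 24239 W

24200 W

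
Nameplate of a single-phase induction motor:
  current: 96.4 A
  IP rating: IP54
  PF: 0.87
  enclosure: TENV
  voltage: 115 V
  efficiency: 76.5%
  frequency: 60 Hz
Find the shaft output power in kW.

7.38 kW

P_in = V·I·cosφ = 115 × 96.4 × 0.87 = 9645 W
P_out = η·P_in = 0.765 × 9645 = 7378 W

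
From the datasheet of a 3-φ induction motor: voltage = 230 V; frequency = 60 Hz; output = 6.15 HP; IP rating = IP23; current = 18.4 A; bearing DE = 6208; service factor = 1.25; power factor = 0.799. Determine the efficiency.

78.3 %

P_out = 6.15 × 746 = 4588 W
P_in = √3·V_L·I_L·cosφ = 1.732 × 230 × 18.4 × 0.799 = 5857 W
η = P_out / P_in = 4588 / 5857 = 0.783 = 78.3%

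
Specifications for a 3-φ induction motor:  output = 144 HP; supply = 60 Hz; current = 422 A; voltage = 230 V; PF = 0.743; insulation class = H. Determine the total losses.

17500 W

P_in = √3·V·I·cosφ = 1.732×230×422×0.743 = 124904 W
P_out = 144×746 = 107424 W
Losses = P_in − P_out = 124904 − 107424 = 17480 W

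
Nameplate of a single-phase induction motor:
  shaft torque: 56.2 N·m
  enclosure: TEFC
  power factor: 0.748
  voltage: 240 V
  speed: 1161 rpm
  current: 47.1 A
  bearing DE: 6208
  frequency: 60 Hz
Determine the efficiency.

80.8 %

ω = 2π × 1161/60 = 121.6 rad/s; P_out = τω = 56.2 × 121.6 = 6834 W
P_in = V·I·cosφ = 240 × 47.1 × 0.748 = 8455 W
η = P_out / P_in = 6834 / 8455 = 0.808 = 80.8%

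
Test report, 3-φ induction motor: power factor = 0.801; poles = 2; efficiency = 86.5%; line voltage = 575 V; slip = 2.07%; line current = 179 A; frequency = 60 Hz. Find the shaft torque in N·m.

P_in = √3·V·I·cosφ = 1.732 × 575 × 179 × 0.801 = 142791 W
P_out = η·P_in = 0.865 × 142791 = 123514 W
n_s = 120×60/2 = 3600 rpm; n = 3600×(1−0.0207) = 3525 rpm
ω = 2π×3525/60 = 369.1 rad/s
τ = P_out/ω = 123514/369.1 = 335 N·m

335 N·m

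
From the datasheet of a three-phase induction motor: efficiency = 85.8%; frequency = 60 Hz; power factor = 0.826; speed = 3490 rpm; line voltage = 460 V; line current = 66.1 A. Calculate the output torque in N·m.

102 N·m

P_in = √3·V·I·cosφ = 1.732 × 460 × 66.1 × 0.826 = 43500 W
P_out = η·P_in = 0.858 × 43500 = 37323 W
n = 3490 rpm
ω = 2π×3490/60 = 365.5 rad/s
τ = P_out/ω = 37323/365.5 = 102 N·m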